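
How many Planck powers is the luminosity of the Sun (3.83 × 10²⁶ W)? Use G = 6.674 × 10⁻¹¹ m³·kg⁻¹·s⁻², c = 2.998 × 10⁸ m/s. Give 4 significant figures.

Planck power: P_P = c⁵/G = 3.629 × 10⁵² W.
3.83 × 10²⁶ / 3.629 × 10⁵² = 1.055 × 10⁻²⁶

1.055 × 10⁻²⁶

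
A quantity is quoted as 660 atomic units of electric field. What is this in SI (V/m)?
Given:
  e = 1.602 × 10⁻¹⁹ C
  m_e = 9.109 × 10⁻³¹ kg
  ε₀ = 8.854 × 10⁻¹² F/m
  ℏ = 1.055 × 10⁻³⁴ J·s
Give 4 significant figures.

3.386 × 10¹⁴ V/m

One atomic unit of electric field: E_au = E_h/(e a₀) = m_e²e⁵/((4πε₀)³ℏ⁴) = 5.131 × 10¹¹ V/m.
660 × 5.131 × 10¹¹ V/m = 3.386 × 10¹⁴ V/m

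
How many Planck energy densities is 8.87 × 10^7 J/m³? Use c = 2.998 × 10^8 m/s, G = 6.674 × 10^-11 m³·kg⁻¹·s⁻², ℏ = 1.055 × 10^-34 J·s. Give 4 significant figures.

Planck energy density: u_P = c⁷/(ℏG²) = 4.632 × 10^113 J/m³.
8.87 × 10^7 / 4.632 × 10^113 = 1.915 × 10^-106

1.915 × 10^-106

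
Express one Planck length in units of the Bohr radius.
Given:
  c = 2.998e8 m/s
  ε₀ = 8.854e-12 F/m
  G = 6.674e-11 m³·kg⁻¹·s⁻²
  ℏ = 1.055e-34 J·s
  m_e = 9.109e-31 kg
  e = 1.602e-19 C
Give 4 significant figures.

Planck length: ℓ_P = √(ℏG/c³) = 1.616e-35 m
Bohr radius: a₀ = 4πε₀ℏ²/(m_e e²) = 5.297e-11 m
ratio = 1.616e-35 / 5.297e-11 = 3.051e-25

3.051e-25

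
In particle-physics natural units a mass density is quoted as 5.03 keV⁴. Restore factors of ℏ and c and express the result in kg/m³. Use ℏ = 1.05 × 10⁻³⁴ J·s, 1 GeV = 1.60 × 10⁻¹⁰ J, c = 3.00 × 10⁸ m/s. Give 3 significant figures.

1.17 × 10⁻³ kg/m³

Mass density is [E]/(c²[L]³) = [E]⁴/(ℏ³c⁵).
1 GeV⁴ → 1/(ℏ³c⁵) × (1 GeV in J)⁴ = 2.33 × 10²⁰ kg/m³.
Convert the energy scale: 5.03 keV⁴ = 5.03 × 10⁻²⁴ GeV⁴.
Result: 5.03 × 10⁻²⁴ × 2.33 × 10²⁰ = 1.17 × 10⁻³ kg/m³.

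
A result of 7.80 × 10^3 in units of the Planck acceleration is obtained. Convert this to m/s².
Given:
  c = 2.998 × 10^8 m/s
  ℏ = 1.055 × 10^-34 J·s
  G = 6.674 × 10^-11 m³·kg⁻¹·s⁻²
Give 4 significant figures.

One Planck acceleration: a_P = √(c⁷/(ℏG)) = 5.560 × 10^51 m/s².
7.80 × 10^3 × 5.560 × 10^51 m/s² = 4.337 × 10^55 m/s²

4.337 × 10^55 m/s²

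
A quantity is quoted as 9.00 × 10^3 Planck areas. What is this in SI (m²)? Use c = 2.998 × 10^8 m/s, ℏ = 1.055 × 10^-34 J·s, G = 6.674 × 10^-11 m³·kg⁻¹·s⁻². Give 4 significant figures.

2.352 × 10^-66 m²

One Planck area: A_P = ℏG/c³ = 2.613 × 10^-70 m².
9.00 × 10^3 × 2.613 × 10^-70 m² = 2.352 × 10^-66 m²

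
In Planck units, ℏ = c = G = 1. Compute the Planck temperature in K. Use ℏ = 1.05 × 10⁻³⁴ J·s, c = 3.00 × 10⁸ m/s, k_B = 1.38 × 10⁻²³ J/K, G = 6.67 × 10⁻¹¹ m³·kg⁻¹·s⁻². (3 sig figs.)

The unique combination of the constants set to 1 with dimensions of temperature is T_P = √(ℏc⁵/G) / k_B.
  = √(3.83 × 10¹⁸) × 7.25 × 10²²
  = 1.42 × 10³² K

1.42 × 10³² K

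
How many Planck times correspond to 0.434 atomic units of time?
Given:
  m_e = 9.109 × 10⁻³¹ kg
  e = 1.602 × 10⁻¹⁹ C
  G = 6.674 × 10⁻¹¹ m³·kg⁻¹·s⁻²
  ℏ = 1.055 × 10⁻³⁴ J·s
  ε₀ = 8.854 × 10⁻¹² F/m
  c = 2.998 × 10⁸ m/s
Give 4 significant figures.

1.950 × 10²⁶

atomic unit of time: τ_au = (4πε₀)²ℏ³/(m_e e⁴) = 2.423 × 10⁻¹⁷ s
Planck time: t_P = √(ℏG/c⁵) = 5.392 × 10⁻⁴⁴ s
0.434 × 2.423 × 10⁻¹⁷ / 5.392 × 10⁻⁴⁴ = 1.950 × 10²⁶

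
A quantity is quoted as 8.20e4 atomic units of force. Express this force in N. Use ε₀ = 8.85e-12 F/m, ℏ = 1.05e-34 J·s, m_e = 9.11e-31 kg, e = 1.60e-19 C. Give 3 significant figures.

6.83e-3 N

One atomic unit of force: F_au = E_h/a₀ = m_e²e⁶/((4πε₀)³ℏ⁴) = 8.33e-8 N.
8.20e4 × 8.33e-8 N = 6.83e-3 N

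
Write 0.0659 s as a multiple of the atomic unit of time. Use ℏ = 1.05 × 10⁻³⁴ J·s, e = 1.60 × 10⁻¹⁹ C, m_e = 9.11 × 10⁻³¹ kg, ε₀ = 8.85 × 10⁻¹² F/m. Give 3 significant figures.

atomic unit of time: τ_au = (4πε₀)²ℏ³/(m_e e⁴) = 2.40 × 10⁻¹⁷ s.
0.0659 / 2.40 × 10⁻¹⁷ = 2.75 × 10¹⁵

2.75 × 10¹⁵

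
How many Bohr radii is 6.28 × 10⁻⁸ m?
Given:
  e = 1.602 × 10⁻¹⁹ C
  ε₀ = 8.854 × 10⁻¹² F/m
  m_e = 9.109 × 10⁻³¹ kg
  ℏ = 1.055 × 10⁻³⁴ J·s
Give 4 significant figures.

Bohr radius: a₀ = 4πε₀ℏ²/(m_e e²) = 5.297 × 10⁻¹¹ m.
6.28 × 10⁻⁸ / 5.297 × 10⁻¹¹ = 1.185 × 10³

1.185 × 10³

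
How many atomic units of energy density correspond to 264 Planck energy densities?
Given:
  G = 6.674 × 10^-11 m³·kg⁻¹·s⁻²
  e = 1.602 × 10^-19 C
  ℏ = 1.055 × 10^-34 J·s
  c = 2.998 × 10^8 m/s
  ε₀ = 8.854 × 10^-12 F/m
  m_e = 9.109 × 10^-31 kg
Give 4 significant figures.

4.175 × 10^102

Planck energy density: u_P = c⁷/(ℏG²) = 4.632 × 10^113 J/m³
atomic unit of energy density: u_au = E_h/a₀³ = m_e⁴e¹⁰/((4πε₀)⁵ℏ⁸) = 2.929 × 10^13 J/m³
264 × 4.632 × 10^113 / 2.929 × 10^13 = 4.175 × 10^102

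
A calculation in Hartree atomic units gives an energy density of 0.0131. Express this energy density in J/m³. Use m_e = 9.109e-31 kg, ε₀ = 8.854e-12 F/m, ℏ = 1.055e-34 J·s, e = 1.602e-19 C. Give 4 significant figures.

One atomic unit of energy density: u_au = E_h/a₀³ = m_e⁴e¹⁰/((4πε₀)⁵ℏ⁸) = 2.929e13 J/m³.
0.0131 × 2.929e13 J/m³ = 3.837e11 J/m³

3.837e11 J/m³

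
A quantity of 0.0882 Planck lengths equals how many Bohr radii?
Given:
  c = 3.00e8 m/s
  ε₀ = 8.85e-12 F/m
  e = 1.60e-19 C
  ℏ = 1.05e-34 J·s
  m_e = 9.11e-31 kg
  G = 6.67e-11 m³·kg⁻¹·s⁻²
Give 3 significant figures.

2.70e-26

Planck length: ℓ_P = √(ℏG/c³) = 1.61e-35 m
Bohr radius: a₀ = 4πε₀ℏ²/(m_e e²) = 5.26e-11 m
0.0882 × 1.61e-35 / 5.26e-11 = 2.70e-26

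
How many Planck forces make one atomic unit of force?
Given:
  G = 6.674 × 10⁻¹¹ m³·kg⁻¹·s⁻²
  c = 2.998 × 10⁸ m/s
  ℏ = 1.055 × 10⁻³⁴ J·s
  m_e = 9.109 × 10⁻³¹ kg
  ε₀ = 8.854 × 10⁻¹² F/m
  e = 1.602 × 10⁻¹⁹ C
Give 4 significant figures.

6.791 × 10⁻⁵²

atomic unit of force: F_au = E_h/a₀ = m_e²e⁶/((4πε₀)³ℏ⁴) = 8.220 × 10⁻⁸ N
Planck force: F_P = c⁴/G = 1.210 × 10⁴⁴ N
ratio = 8.220 × 10⁻⁸ / 1.210 × 10⁴⁴ = 6.791 × 10⁻⁵²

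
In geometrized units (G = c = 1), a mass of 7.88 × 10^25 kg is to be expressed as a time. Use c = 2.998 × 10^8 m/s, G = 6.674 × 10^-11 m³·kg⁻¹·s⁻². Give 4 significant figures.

Mass → time via G/c³.
7.88 × 10^25 kg × (G/c³) = 1.952 × 10^-10 s

1.952 × 10^-10 s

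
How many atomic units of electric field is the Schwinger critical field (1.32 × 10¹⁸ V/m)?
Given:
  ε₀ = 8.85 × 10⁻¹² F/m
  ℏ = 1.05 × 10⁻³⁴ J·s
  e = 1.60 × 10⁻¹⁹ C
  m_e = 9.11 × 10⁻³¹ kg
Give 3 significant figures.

2.54 × 10⁶

atomic unit of electric field: E_au = E_h/(e a₀) = m_e²e⁵/((4πε₀)³ℏ⁴) = 5.20 × 10¹¹ V/m.
1.32 × 10¹⁸ / 5.20 × 10¹¹ = 2.54 × 10⁶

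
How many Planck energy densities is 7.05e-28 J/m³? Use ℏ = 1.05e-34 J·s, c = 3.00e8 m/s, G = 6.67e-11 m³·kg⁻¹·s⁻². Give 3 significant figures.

Planck energy density: u_P = c⁷/(ℏG²) = 4.68e113 J/m³.
7.05e-28 / 4.68e113 = 1.51e-141

1.51e-141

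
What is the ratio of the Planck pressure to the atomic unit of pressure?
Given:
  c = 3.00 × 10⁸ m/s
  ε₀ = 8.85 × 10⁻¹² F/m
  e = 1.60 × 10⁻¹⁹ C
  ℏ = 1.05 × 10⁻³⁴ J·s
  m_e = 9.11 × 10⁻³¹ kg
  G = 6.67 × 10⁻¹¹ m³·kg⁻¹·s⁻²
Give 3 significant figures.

1.55 × 10¹⁰⁰

Planck pressure: p_P = c⁷/(ℏG²) = 4.68 × 10¹¹³ Pa
atomic unit of pressure: P_au = E_h/a₀³ = m_e⁴e¹⁰/((4πε₀)⁵ℏ⁸) = 3.01 × 10¹³ Pa
ratio = 4.68 × 10¹¹³ / 3.01 × 10¹³ = 1.55 × 10¹⁰⁰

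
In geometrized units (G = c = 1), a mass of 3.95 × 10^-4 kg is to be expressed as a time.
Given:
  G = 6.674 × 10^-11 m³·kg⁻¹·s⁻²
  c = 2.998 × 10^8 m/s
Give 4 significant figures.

Mass → time via G/c³.
3.95 × 10^-4 kg × (G/c³) = 9.783 × 10^-40 s

9.783 × 10^-40 s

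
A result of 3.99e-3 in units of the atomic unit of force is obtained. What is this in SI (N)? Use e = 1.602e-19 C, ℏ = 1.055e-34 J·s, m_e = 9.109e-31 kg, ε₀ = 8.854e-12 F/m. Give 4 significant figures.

3.280e-10 N

One atomic unit of force: F_au = E_h/a₀ = m_e²e⁶/((4πε₀)³ℏ⁴) = 8.220e-8 N.
3.99e-3 × 8.220e-8 N = 3.280e-10 N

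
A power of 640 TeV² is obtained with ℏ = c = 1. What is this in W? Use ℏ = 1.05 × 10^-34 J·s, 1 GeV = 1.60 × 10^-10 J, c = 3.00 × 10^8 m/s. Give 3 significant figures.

Power is [E]/[T] = [E]²/ℏ.
1 GeV² → 1/ℏ × (1 GeV in J)² = 2.44 × 10^14 W.
Convert the energy scale: 640 TeV² = 6.40 × 10^8 GeV².
Result: 6.40 × 10^8 × 2.44 × 10^14 = 1.56 × 10^23 W.

1.56 × 10^23 W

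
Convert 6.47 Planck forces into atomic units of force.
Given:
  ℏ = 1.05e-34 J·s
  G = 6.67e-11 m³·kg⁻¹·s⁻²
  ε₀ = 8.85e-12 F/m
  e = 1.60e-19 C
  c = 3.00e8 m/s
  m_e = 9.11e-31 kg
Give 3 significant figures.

9.43e51

Planck force: F_P = c⁴/G = 1.21e44 N
atomic unit of force: F_au = E_h/a₀ = m_e²e⁶/((4πε₀)³ℏ⁴) = 8.33e-8 N
6.47 × 1.21e44 / 8.33e-8 = 9.43e51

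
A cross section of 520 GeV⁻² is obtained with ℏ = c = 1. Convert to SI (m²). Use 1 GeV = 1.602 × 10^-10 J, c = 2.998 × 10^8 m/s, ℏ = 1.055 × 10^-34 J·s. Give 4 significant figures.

2.027 × 10^-29 m²

Area is [L]² = [E]⁻²·(ℏc)²; restore (ℏc)².
1 GeV⁻² → (ℏc)² × (1 GeV in J)⁻² = 3.898 × 10^-32 m².
Result: 520 × 3.898 × 10^-32 = 2.027 × 10^-29 m².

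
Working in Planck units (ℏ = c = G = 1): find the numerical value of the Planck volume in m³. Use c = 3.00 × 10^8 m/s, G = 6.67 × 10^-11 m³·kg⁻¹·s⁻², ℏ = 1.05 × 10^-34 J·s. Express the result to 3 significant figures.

From ℏ = c = G = 1 the volume scale is V_P = (ℏG/c³)^(3/2).
  = √(1.75 × 10^-209)
  = 4.18 × 10^-105 m³

4.18 × 10^-105 m³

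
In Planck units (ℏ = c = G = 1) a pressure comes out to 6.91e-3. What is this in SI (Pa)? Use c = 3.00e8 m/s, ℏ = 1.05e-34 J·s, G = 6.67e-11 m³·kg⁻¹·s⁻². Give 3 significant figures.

3.24e111 Pa

One Planck pressure: p_P = c⁷/(ℏG²) = 4.68e113 Pa.
6.91e-3 × 4.68e113 Pa = 3.24e111 Pa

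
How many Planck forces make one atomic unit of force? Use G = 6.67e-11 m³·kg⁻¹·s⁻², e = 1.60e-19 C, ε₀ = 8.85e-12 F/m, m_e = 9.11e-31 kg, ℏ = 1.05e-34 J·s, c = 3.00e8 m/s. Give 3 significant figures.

atomic unit of force: F_au = E_h/a₀ = m_e²e⁶/((4πε₀)³ℏ⁴) = 8.33e-8 N
Planck force: F_P = c⁴/G = 1.21e44 N
ratio = 8.33e-8 / 1.21e44 = 6.86e-52

6.86e-52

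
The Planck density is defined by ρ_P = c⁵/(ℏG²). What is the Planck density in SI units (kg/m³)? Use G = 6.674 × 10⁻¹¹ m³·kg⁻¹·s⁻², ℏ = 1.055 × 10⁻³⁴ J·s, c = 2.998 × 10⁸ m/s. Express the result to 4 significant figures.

ρ_P = c⁵/(ℏG²)
  = 2.422 × 10⁴² / 4.699 × 10⁻⁵⁵
  = 5.154 × 10⁹⁶ kg/m³

5.154 × 10⁹⁶ kg/m³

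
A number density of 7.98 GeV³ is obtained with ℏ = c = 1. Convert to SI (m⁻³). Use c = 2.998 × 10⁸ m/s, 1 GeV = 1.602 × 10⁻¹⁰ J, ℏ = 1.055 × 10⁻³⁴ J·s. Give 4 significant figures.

Number density is [L]⁻³ = [E]³/(ℏc)³.
1 GeV³ → 1/(ℏc)³ × (1 GeV in J)³ = 1.299 × 10⁴⁷ m⁻³.
Result: 7.98 × 1.299 × 10⁴⁷ = 1.037 × 10⁴⁸ m⁻³.

1.037 × 10⁴⁸ m⁻³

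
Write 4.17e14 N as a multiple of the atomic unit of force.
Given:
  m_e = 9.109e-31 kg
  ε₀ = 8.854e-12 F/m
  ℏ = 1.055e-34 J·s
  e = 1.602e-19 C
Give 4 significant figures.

atomic unit of force: F_au = E_h/a₀ = m_e²e⁶/((4πε₀)³ℏ⁴) = 8.220e-8 N.
4.17e14 / 8.220e-8 = 5.073e21

5.073e21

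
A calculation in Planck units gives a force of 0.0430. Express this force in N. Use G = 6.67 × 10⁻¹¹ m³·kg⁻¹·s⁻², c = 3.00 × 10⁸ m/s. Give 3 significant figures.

One Planck force: F_P = c⁴/G = 1.21 × 10⁴⁴ N.
0.0430 × 1.21 × 10⁴⁴ N = 5.22 × 10⁴² N

5.22 × 10⁴² N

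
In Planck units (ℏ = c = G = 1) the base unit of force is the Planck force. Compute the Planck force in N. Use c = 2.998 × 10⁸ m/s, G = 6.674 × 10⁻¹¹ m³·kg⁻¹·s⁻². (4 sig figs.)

1.210 × 10⁴⁴ N

F_P = c⁴/G
  = 8.078 × 10³³ / 6.674 × 10⁻¹¹
  = 1.210 × 10⁴⁴ N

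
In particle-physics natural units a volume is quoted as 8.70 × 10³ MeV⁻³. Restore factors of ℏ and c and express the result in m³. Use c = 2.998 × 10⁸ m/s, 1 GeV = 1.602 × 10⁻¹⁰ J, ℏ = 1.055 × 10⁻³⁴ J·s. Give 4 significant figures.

Volume is [L]³ = [E]⁻³·(ℏc)³.
1 GeV⁻³ → (ℏc)³ × (1 GeV in J)⁻³ = 7.696 × 10⁻⁴⁸ m³.
Convert the energy scale: 8.70 × 10³ MeV⁻³ = 8.70 × 10¹² GeV⁻³.
Result: 8.70 × 10¹² × 7.696 × 10⁻⁴⁸ = 6.696 × 10⁻³⁵ m³.

6.696 × 10⁻³⁵ m³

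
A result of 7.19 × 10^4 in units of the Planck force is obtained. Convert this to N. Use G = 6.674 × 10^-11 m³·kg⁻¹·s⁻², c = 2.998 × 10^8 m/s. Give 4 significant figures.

One Planck force: F_P = c⁴/G = 1.210 × 10^44 N.
7.19 × 10^4 × 1.210 × 10^44 N = 8.703 × 10^48 N

8.703 × 10^48 N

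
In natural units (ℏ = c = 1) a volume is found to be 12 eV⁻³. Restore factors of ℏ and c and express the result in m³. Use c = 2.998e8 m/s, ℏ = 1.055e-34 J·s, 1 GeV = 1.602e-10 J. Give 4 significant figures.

Volume is [L]³ = [E]⁻³·(ℏc)³.
1 GeV⁻³ → (ℏc)³ × (1 GeV in J)⁻³ = 7.696e-48 m³.
Convert the energy scale: 12 eV⁻³ = 1.20e28 GeV⁻³.
Result: 1.20e28 × 7.696e-48 = 9.235e-20 m³.

9.235e-20 m³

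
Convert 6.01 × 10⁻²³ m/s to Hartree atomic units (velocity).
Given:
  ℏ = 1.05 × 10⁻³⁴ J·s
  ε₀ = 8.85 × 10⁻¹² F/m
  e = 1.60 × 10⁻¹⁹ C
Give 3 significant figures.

atomic unit of velocity: v_au = e²/(4πε₀ℏ) = 2.19 × 10⁶ m/s.
6.01 × 10⁻²³ / 2.19 × 10⁶ = 2.74 × 10⁻²⁹

2.74 × 10⁻²⁹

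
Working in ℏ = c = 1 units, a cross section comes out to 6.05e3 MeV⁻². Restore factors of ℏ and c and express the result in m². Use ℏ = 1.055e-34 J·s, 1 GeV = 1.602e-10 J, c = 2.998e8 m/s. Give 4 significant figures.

Area is [L]² = [E]⁻²·(ℏc)²; restore (ℏc)².
1 GeV⁻² → (ℏc)² × (1 GeV in J)⁻² = 3.898e-32 m².
Convert the energy scale: 6.05e3 MeV⁻² = 6.05e9 GeV⁻².
Result: 6.05e9 × 3.898e-32 = 2.358e-22 m².

2.358e-22 m²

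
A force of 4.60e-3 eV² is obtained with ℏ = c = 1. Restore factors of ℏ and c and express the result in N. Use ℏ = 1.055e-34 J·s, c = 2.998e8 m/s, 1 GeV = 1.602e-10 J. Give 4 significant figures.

3.732e-15 N

Force is [E]/[L] = [E]²/(ℏc); restore (ℏc)⁻¹.
1 GeV² → 1/(ℏc) × (1 GeV in J)² = 8.114e5 N.
Convert the energy scale: 4.60e-3 eV² = 4.60e-21 GeV².
Result: 4.60e-21 × 8.114e5 = 3.732e-15 N.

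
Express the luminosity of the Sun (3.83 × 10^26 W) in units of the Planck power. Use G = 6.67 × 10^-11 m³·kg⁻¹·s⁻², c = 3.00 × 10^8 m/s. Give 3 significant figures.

1.05 × 10^-26

Planck power: P_P = c⁵/G = 3.64 × 10^52 W.
3.83 × 10^26 / 3.64 × 10^52 = 1.05 × 10^-26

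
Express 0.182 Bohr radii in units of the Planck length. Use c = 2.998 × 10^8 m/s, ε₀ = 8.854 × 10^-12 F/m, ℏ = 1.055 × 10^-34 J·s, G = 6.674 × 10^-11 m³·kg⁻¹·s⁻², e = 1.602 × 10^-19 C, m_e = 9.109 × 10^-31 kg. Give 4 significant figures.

5.964 × 10^23

Bohr radius: a₀ = 4πε₀ℏ²/(m_e e²) = 5.297 × 10^-11 m
Planck length: ℓ_P = √(ℏG/c³) = 1.616 × 10^-35 m
0.182 × 5.297 × 10^-11 / 1.616 × 10^-35 = 5.964 × 10^23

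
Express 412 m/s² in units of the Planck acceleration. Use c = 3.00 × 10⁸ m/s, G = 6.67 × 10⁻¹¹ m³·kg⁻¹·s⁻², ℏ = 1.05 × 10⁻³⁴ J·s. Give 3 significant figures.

Planck acceleration: a_P = √(c⁷/(ℏG)) = 5.59 × 10⁵¹ m/s².
412 / 5.59 × 10⁵¹ = 7.37 × 10⁻⁵⁰

7.37 × 10⁻⁵⁰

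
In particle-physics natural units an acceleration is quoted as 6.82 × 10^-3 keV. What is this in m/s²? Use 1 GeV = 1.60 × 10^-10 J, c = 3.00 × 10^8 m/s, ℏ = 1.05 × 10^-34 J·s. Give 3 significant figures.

Acceleration is [L]/[T]² = c·[E]/ℏ.
1 GeV → c/ℏ × (1 GeV in J) = 4.57 × 10^32 m/s².
Convert the energy scale: 6.82 × 10^-3 keV = 6.82 × 10^-9 GeV.
Result: 6.82 × 10^-9 × 4.57 × 10^32 = 3.12 × 10^24 m/s².

3.12 × 10^24 m/s²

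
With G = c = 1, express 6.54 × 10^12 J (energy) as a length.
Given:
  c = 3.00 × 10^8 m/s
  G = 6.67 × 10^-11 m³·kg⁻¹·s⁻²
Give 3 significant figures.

5.39 × 10^-32 m

Energy → length via G/c⁴.
6.54 × 10^12 J × (G/c⁴) = 5.39 × 10^-32 m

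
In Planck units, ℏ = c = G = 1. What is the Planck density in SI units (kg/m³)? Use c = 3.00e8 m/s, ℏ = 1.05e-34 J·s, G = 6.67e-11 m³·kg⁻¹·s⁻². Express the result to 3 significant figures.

The unique combination of the constants set to 1 with dimensions of density is ρ_P = c⁵/(ℏG²).
  = 2.43e42 / 4.67e-55
  = 5.20e96 kg/m³

5.20e96 kg/m³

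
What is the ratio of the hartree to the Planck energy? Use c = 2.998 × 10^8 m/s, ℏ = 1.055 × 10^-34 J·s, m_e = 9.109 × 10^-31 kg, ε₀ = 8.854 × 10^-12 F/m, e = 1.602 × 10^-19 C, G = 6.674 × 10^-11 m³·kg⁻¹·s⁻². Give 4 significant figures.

2.225 × 10^-27

hartree: E_h = m_e e⁴/(4πε₀ℏ)² = 4.354 × 10^-18 J
Planck energy: E_P = √(ℏc⁵/G) = 1.957 × 10^9 J
ratio = 4.354 × 10^-18 / 1.957 × 10^9 = 2.225 × 10^-27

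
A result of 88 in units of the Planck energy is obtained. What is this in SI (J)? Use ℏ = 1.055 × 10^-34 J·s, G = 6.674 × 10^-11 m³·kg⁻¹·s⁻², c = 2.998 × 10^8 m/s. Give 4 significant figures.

1.722 × 10^11 J

One Planck energy: E_P = √(ℏc⁵/G) = 1.957 × 10^9 J.
88 × 1.957 × 10^9 J = 1.722 × 10^11 J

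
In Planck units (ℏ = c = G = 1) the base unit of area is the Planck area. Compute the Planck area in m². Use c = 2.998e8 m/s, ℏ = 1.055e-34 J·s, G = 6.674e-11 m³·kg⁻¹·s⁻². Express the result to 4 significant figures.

2.613e-70 m²

A_P = ℏG/c³
  = 7.041e-45 / 2.695e25
  = 2.613e-70 m²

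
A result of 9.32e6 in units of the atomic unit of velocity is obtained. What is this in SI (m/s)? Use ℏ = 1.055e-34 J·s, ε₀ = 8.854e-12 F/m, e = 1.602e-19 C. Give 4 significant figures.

One atomic unit of velocity: v_au = e²/(4πε₀ℏ) = 2.186e6 m/s.
9.32e6 × 2.186e6 m/s = 2.038e13 m/s

2.038e13 m/s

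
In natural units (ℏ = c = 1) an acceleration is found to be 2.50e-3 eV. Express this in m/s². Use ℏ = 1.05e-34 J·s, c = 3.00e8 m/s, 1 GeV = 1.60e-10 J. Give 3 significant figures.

1.14e21 m/s²

Acceleration is [L]/[T]² = c·[E]/ℏ.
1 GeV → c/ℏ × (1 GeV in J) = 4.57e32 m/s².
Convert the energy scale: 2.50e-3 eV = 2.50e-12 GeV.
Result: 2.50e-12 × 4.57e32 = 1.14e21 m/s².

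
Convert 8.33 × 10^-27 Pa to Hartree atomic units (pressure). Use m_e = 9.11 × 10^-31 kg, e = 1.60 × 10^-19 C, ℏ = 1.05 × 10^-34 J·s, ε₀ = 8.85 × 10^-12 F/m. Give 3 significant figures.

2.76 × 10^-40

atomic unit of pressure: P_au = E_h/a₀³ = m_e⁴e¹⁰/((4πε₀)⁵ℏ⁸) = 3.01 × 10^13 Pa.
8.33 × 10^-27 / 3.01 × 10^13 = 2.76 × 10^-40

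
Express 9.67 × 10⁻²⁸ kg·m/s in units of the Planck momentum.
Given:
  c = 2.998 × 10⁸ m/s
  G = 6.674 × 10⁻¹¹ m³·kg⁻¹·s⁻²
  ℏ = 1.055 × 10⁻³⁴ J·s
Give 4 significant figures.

1.482 × 10⁻²⁸

Planck momentum: p_P = √(ℏc³/G) = 6.527 kg·m/s.
9.67 × 10⁻²⁸ / 6.527 = 1.482 × 10⁻²⁸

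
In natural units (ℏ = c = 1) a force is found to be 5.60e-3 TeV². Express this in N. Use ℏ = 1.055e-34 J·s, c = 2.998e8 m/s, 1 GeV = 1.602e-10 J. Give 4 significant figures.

4.544e9 N

Force is [E]/[L] = [E]²/(ℏc); restore (ℏc)⁻¹.
1 GeV² → 1/(ℏc) × (1 GeV in J)² = 8.114e5 N.
Convert the energy scale: 5.60e-3 TeV² = 5.60e3 GeV².
Result: 5.60e3 × 8.114e5 = 4.544e9 N.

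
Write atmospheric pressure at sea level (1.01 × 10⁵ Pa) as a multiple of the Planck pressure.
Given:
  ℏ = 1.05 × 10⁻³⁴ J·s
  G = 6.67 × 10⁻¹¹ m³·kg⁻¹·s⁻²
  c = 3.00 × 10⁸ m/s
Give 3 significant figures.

2.16 × 10⁻¹⁰⁹

Planck pressure: p_P = c⁷/(ℏG²) = 4.68 × 10¹¹³ Pa.
1.01 × 10⁵ / 4.68 × 10¹¹³ = 2.16 × 10⁻¹⁰⁹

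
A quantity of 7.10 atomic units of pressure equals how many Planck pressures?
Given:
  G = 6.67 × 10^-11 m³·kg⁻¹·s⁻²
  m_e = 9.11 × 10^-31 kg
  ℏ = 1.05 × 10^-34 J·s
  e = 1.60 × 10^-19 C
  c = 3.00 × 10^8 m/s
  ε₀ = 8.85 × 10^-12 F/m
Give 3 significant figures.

atomic unit of pressure: P_au = E_h/a₀³ = m_e⁴e¹⁰/((4πε₀)⁵ℏ⁸) = 3.01 × 10^13 Pa
Planck pressure: p_P = c⁷/(ℏG²) = 4.68 × 10^113 Pa
7.10 × 3.01 × 10^13 / 4.68 × 10^113 = 4.57 × 10^-100

4.57 × 10^-100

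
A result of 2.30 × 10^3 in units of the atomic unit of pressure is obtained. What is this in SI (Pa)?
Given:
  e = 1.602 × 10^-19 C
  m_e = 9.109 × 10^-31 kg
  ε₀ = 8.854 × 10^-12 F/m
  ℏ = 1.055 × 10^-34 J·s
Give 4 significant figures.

One atomic unit of pressure: P_au = E_h/a₀³ = m_e⁴e¹⁰/((4πε₀)⁵ℏ⁸) = 2.929 × 10^13 Pa.
2.30 × 10^3 × 2.929 × 10^13 Pa = 6.737 × 10^16 Pa

6.737 × 10^16 Pa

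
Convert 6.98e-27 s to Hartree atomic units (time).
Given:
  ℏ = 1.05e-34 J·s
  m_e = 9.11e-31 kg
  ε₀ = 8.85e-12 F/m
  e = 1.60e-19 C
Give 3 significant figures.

atomic unit of time: τ_au = (4πε₀)²ℏ³/(m_e e⁴) = 2.40e-17 s.
6.98e-27 / 2.40e-17 = 2.91e-10

2.91e-10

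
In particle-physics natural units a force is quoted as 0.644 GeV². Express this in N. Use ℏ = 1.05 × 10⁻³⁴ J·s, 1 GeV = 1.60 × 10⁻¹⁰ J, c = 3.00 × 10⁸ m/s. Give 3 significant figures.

5.23 × 10⁵ N

Force is [E]/[L] = [E]²/(ℏc); restore (ℏc)⁻¹.
1 GeV² → 1/(ℏc) × (1 GeV in J)² = 8.13 × 10⁵ N.
Result: 0.644 × 8.13 × 10⁵ = 5.23 × 10⁵ N.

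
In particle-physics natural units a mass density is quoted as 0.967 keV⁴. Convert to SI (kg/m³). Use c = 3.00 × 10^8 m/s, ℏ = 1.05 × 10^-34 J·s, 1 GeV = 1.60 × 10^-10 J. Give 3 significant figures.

2.25 × 10^-4 kg/m³

Mass density is [E]/(c²[L]³) = [E]⁴/(ℏ³c⁵).
1 GeV⁴ → 1/(ℏ³c⁵) × (1 GeV in J)⁴ = 2.33 × 10^20 kg/m³.
Convert the energy scale: 0.967 keV⁴ = 9.67 × 10^-25 GeV⁴.
Result: 9.67 × 10^-25 × 2.33 × 10^20 = 2.25 × 10^-4 kg/m³.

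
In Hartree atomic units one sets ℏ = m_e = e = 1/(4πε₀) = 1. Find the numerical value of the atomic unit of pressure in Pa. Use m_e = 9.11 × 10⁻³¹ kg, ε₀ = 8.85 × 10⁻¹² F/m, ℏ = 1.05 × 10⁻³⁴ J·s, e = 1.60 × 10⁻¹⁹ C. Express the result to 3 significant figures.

P_au = E_h/a₀³ = m_e⁴e¹⁰/((4πε₀)⁵ℏ⁸)
E_h = 4.38 × 10⁻¹⁸ J
a₀ = 5.26 × 10⁻¹¹ m
E_h/a₀³ = 3.01 × 10¹³ Pa

3.01 × 10¹³ Pa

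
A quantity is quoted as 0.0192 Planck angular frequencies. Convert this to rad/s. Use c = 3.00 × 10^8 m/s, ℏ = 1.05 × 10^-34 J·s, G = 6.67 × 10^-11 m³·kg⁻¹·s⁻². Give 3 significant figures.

One Planck angular frequency: ω_P = √(c⁵/(ℏG)) = 1.86 × 10^43 rad/s.
0.0192 × 1.86 × 10^43 rad/s = 3.58 × 10^41 rad/s

3.58 × 10^41 rad/s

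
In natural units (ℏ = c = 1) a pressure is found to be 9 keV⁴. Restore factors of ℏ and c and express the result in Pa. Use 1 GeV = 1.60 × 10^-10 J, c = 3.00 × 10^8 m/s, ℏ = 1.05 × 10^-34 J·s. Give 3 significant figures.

1.89 × 10^14 Pa

Pressure is [E]/[L]³ = [E]⁴/(ℏc)³.
1 GeV⁴ → 1/(ℏc)³ × (1 GeV in J)⁴ = 2.10 × 10^37 Pa.
Convert the energy scale: 9 keV⁴ = 9.00 × 10^-24 GeV⁴.
Result: 9.00 × 10^-24 × 2.10 × 10^37 = 1.89 × 10^14 Pa.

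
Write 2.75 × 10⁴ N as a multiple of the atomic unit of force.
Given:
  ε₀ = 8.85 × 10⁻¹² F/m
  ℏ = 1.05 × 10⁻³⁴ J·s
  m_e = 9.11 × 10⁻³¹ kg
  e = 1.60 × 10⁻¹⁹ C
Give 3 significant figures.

atomic unit of force: F_au = E_h/a₀ = m_e²e⁶/((4πε₀)³ℏ⁴) = 8.33 × 10⁻⁸ N.
2.75 × 10⁴ / 8.33 × 10⁻⁸ = 3.30 × 10¹¹

3.30 × 10¹¹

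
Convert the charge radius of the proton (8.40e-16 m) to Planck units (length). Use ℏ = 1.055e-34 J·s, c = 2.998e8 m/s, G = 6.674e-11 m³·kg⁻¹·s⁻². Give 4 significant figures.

5.196e19

Planck length: ℓ_P = √(ℏG/c³) = 1.616e-35 m.
8.40e-16 / 1.616e-35 = 5.196e19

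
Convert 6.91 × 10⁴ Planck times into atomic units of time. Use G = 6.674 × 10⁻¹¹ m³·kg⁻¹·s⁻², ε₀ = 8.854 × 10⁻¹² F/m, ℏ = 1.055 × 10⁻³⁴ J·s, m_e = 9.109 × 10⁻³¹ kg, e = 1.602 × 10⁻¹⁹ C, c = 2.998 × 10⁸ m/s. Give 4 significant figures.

1.538 × 10⁻²²

Planck time: t_P = √(ℏG/c⁵) = 5.392 × 10⁻⁴⁴ s
atomic unit of time: τ_au = (4πε₀)²ℏ³/(m_e e⁴) = 2.423 × 10⁻¹⁷ s
6.91 × 10⁴ × 5.392 × 10⁻⁴⁴ / 2.423 × 10⁻¹⁷ = 1.538 × 10⁻²²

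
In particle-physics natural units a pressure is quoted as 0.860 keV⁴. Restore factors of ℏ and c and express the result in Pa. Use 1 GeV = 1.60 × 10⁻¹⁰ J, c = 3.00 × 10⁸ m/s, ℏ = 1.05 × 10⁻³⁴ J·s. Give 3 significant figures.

1.80 × 10¹³ Pa

Pressure is [E]/[L]³ = [E]⁴/(ℏc)³.
1 GeV⁴ → 1/(ℏc)³ × (1 GeV in J)⁴ = 2.10 × 10³⁷ Pa.
Convert the energy scale: 0.860 keV⁴ = 8.60 × 10⁻²⁵ GeV⁴.
Result: 8.60 × 10⁻²⁵ × 2.10 × 10³⁷ = 1.80 × 10¹³ Pa.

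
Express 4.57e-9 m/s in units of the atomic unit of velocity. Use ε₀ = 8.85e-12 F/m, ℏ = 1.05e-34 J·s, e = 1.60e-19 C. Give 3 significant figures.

atomic unit of velocity: v_au = e²/(4πε₀ℏ) = 2.19e6 m/s.
4.57e-9 / 2.19e6 = 2.08e-15

2.08e-15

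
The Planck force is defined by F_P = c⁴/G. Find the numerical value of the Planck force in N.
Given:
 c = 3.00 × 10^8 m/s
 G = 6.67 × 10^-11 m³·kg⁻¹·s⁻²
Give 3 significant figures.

F_P = c⁴/G
  = 8.10 × 10^33 / 6.67 × 10^-11
  = 1.21 × 10^44 N

1.21 × 10^44 N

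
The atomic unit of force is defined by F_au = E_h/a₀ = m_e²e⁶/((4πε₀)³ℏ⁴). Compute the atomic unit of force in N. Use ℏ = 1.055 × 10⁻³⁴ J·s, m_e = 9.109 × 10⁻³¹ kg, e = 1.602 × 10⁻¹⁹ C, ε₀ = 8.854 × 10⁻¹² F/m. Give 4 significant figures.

8.220 × 10⁻⁸ N

F_au = E_h/a₀ = m_e²e⁶/((4πε₀)³ℏ⁴)
E_h = 4.354 × 10⁻¹⁸ J
a₀ = 5.297 × 10⁻¹¹ m
E_h/a₀ = 8.220 × 10⁻⁸ N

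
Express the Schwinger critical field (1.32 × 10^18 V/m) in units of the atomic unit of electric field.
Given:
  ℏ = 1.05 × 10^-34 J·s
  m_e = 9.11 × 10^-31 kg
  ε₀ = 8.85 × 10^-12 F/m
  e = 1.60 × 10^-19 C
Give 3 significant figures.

2.54 × 10^6

atomic unit of electric field: E_au = E_h/(e a₀) = m_e²e⁵/((4πε₀)³ℏ⁴) = 5.20 × 10^11 V/m.
1.32 × 10^18 / 5.20 × 10^11 = 2.54 × 10^6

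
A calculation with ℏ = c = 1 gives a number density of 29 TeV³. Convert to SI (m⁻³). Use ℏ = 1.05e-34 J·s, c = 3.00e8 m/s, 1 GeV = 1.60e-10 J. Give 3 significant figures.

Number density is [L]⁻³ = [E]³/(ℏc)³.
1 GeV³ → 1/(ℏc)³ × (1 GeV in J)³ = 1.31e47 m⁻³.
Convert the energy scale: 29 TeV³ = 2.90e10 GeV³.
Result: 2.90e10 × 1.31e47 = 3.80e57 m⁻³.

3.80e57 m⁻³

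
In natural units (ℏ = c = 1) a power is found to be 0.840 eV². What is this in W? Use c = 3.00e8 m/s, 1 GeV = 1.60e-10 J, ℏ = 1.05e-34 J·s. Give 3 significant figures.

2.05e-4 W

Power is [E]/[T] = [E]²/ℏ.
1 GeV² → 1/ℏ × (1 GeV in J)² = 2.44e14 W.
Convert the energy scale: 0.840 eV² = 8.40e-19 GeV².
Result: 8.40e-19 × 2.44e14 = 2.05e-4 W.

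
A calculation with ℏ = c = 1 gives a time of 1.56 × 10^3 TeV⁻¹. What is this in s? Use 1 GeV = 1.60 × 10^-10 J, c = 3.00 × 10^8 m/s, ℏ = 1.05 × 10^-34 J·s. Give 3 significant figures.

A time is [E]⁻¹ in ℏ=c=1; restore one factor of ℏ.
1 GeV⁻¹ → ℏ × (1 GeV in J)⁻¹ = 6.56 × 10^-25 s.
Convert the energy scale: 1.56 × 10^3 TeV⁻¹ = 1.56 GeV⁻¹.
Result: 1.56 × 6.56 × 10^-25 = 1.02 × 10^-24 s.

1.02 × 10^-24 s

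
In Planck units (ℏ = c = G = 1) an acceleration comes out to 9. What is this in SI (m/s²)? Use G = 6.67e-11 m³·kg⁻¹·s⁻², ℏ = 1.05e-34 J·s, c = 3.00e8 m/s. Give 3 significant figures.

5.03e52 m/s²

One Planck acceleration: a_P = √(c⁷/(ℏG)) = 5.59e51 m/s².
9 × 5.59e51 m/s² = 5.03e52 m/s²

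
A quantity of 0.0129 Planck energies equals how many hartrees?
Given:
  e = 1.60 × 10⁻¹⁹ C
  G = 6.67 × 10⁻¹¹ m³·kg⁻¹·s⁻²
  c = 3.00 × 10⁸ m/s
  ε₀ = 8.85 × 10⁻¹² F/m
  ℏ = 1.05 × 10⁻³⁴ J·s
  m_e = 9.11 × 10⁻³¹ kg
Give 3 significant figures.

Planck energy: E_P = √(ℏc⁵/G) = 1.96 × 10⁹ J
hartree: E_h = m_e e⁴/(4πε₀ℏ)² = 4.38 × 10⁻¹⁸ J
0.0129 × 1.96 × 10⁹ / 4.38 × 10⁻¹⁸ = 5.76 × 10²⁴

5.76 × 10²⁴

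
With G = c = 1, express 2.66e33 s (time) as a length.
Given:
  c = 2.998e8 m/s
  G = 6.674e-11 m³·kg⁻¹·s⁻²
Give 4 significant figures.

Time → length via c.
2.66e33 s × (c) = 7.975e41 m

7.975e41 m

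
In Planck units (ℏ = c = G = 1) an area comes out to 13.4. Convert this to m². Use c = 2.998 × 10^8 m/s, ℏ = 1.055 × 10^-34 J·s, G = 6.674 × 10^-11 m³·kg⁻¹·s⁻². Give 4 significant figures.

3.501 × 10^-69 m²

One Planck area: A_P = ℏG/c³ = 2.613 × 10^-70 m².
13.4 × 2.613 × 10^-70 m² = 3.501 × 10^-69 m²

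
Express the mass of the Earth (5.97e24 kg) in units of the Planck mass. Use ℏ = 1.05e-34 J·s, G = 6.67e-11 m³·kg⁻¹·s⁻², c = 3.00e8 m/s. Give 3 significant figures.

2.75e32

Planck mass: m_P = √(ℏc/G) = 2.17e-8 kg.
5.97e24 / 2.17e-8 = 2.75e32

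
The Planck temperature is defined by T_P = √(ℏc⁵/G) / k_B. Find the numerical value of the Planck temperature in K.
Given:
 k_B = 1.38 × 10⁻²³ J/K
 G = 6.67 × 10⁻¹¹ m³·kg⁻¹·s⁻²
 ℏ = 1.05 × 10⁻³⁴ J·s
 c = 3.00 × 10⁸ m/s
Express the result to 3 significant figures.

T_P = √(ℏc⁵/G) / k_B
  = √(3.83 × 10¹⁸) × 7.25 × 10²²
  = 1.42 × 10³² K

1.42 × 10³² K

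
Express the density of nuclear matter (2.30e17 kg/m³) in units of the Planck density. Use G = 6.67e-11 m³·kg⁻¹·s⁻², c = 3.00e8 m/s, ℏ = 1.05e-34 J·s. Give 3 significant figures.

Planck density: ρ_P = c⁵/(ℏG²) = 5.20e96 kg/m³.
2.30e17 / 5.20e96 = 4.42e-80

4.42e-80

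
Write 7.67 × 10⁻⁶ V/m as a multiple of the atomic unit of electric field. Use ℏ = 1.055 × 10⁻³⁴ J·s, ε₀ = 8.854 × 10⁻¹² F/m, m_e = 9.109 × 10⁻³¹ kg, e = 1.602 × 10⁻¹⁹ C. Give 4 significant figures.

atomic unit of electric field: E_au = E_h/(e a₀) = m_e²e⁵/((4πε₀)³ℏ⁴) = 5.131 × 10¹¹ V/m.
7.67 × 10⁻⁶ / 5.131 × 10¹¹ = 1.495 × 10⁻¹⁷

1.495 × 10⁻¹⁷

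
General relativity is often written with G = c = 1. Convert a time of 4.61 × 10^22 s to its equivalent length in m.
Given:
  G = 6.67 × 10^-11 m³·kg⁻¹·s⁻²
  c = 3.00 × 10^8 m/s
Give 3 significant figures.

Time → length via c.
4.61 × 10^22 s × (c) = 1.38 × 10^31 m

1.38 × 10^31 m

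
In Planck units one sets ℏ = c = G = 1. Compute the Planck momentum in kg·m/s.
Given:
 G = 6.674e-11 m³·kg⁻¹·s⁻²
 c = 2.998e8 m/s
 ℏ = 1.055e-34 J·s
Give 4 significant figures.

p_P = √(ℏc³/G)
  = √(42.60)
  = 6.527 kg·m/s

6.527 kg·m/s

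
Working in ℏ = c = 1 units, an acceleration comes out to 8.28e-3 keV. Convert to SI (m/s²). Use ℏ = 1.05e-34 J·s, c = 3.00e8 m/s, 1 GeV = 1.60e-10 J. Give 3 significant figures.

Acceleration is [L]/[T]² = c·[E]/ℏ.
1 GeV → c/ℏ × (1 GeV in J) = 4.57e32 m/s².
Convert the energy scale: 8.28e-3 keV = 8.28e-9 GeV.
Result: 8.28e-9 × 4.57e32 = 3.79e24 m/s².

3.79e24 m/s²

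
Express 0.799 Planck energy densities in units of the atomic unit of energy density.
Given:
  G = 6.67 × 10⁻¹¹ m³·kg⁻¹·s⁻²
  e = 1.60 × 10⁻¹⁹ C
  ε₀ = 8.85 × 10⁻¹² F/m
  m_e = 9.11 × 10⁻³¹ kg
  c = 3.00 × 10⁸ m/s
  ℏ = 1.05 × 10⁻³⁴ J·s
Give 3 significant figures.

1.24 × 10¹⁰⁰

Planck energy density: u_P = c⁷/(ℏG²) = 4.68 × 10¹¹³ J/m³
atomic unit of energy density: u_au = E_h/a₀³ = m_e⁴e¹⁰/((4πε₀)⁵ℏ⁸) = 3.01 × 10¹³ J/m³
0.799 × 4.68 × 10¹¹³ / 3.01 × 10¹³ = 1.24 × 10¹⁰⁰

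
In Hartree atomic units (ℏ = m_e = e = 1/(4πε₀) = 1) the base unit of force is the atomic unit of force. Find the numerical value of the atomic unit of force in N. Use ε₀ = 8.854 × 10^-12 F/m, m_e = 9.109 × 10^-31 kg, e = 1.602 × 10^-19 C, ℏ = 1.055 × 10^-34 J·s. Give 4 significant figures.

F_au = E_h/a₀ = m_e²e⁶/((4πε₀)³ℏ⁴)
E_h = 4.354 × 10^-18 J
a₀ = 5.297 × 10^-11 m
E_h/a₀ = 8.220 × 10^-8 N

8.220 × 10^-8 N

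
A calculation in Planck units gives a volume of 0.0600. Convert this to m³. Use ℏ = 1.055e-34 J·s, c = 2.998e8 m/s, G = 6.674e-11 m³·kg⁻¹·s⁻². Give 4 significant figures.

2.534e-106 m³

One Planck volume: V_P = (ℏG/c³)^(3/2) = 4.224e-105 m³.
0.0600 × 4.224e-105 m³ = 2.534e-106 m³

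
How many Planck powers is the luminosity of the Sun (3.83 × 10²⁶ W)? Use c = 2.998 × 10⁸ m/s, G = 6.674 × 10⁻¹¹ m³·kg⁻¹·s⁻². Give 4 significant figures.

1.055 × 10⁻²⁶

Planck power: P_P = c⁵/G = 3.629 × 10⁵² W.
3.83 × 10²⁶ / 3.629 × 10⁵² = 1.055 × 10⁻²⁶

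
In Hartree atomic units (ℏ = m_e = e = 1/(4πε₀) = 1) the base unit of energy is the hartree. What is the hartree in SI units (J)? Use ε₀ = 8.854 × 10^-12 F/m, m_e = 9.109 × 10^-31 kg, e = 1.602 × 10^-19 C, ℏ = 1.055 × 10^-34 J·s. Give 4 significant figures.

E_h = m_e e⁴/(4πε₀ℏ)²
  = 6.000 × 10^-106 / 1.378 × 10^-88
  = 4.354 × 10^-18 J

4.354 × 10^-18 J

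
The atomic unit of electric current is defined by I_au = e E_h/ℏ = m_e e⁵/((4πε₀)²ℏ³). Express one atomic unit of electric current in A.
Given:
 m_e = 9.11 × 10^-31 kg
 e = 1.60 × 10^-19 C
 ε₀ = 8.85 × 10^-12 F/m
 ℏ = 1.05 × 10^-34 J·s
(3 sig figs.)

I_au = e E_h/ℏ = m_e e⁵/((4πε₀)²ℏ³)
E_h = 4.38 × 10^-18 J
e·E_h/ℏ = 6.67 × 10^-3 A

6.67 × 10^-3 A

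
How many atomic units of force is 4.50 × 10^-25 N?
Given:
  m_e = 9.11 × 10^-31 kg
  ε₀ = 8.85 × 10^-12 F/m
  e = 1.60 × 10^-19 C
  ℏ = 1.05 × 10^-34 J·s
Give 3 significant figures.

5.40 × 10^-18

atomic unit of force: F_au = E_h/a₀ = m_e²e⁶/((4πε₀)³ℏ⁴) = 8.33 × 10^-8 N.
4.50 × 10^-25 / 8.33 × 10^-8 = 5.40 × 10^-18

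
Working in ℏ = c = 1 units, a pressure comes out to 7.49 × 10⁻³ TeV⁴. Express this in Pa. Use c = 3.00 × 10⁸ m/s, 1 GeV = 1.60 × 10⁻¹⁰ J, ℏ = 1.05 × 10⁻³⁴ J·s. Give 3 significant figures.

Pressure is [E]/[L]³ = [E]⁴/(ℏc)³.
1 GeV⁴ → 1/(ℏc)³ × (1 GeV in J)⁴ = 2.10 × 10³⁷ Pa.
Convert the energy scale: 7.49 × 10⁻³ TeV⁴ = 7.49 × 10⁹ GeV⁴.
Result: 7.49 × 10⁹ × 2.10 × 10³⁷ = 1.57 × 10⁴⁷ Pa.

1.57 × 10⁴⁷ Pa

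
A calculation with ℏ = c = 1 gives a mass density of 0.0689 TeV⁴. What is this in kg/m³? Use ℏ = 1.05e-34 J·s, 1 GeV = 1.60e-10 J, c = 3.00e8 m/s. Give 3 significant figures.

Mass density is [E]/(c²[L]³) = [E]⁴/(ℏ³c⁵).
1 GeV⁴ → 1/(ℏ³c⁵) × (1 GeV in J)⁴ = 2.33e20 kg/m³.
Convert the energy scale: 0.0689 TeV⁴ = 6.89e10 GeV⁴.
Result: 6.89e10 × 2.33e20 = 1.61e31 kg/m³.

1.61e31 kg/m³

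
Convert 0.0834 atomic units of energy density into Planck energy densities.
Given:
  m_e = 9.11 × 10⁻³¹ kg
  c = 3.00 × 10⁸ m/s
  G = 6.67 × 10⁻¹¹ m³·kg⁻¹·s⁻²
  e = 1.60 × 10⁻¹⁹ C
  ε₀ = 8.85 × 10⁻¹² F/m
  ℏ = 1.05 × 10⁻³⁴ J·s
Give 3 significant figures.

atomic unit of energy density: u_au = E_h/a₀³ = m_e⁴e¹⁰/((4πε₀)⁵ℏ⁸) = 3.01 × 10¹³ J/m³
Planck energy density: u_P = c⁷/(ℏG²) = 4.68 × 10¹¹³ J/m³
0.0834 × 3.01 × 10¹³ / 4.68 × 10¹¹³ = 5.37 × 10⁻¹⁰²

5.37 × 10⁻¹⁰²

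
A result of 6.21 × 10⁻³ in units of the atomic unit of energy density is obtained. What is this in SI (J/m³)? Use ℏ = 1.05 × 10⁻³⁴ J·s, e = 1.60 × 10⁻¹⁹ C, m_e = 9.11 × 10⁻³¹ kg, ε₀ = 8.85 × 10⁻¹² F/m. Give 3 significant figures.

One atomic unit of energy density: u_au = E_h/a₀³ = m_e⁴e¹⁰/((4πε₀)⁵ℏ⁸) = 3.01 × 10¹³ J/m³.
6.21 × 10⁻³ × 3.01 × 10¹³ J/m³ = 1.87 × 10¹¹ J/m³

1.87 × 10¹¹ J/m³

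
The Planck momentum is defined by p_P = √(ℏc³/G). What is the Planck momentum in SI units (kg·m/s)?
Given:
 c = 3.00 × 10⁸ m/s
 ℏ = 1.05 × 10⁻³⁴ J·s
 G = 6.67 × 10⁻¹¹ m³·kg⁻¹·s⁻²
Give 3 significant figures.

p_P = √(ℏc³/G)
  = √(42.5)
  = 6.52 kg·m/s

6.52 kg·m/s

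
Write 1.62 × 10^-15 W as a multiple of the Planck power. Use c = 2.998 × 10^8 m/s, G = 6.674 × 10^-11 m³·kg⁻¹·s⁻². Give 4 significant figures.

Planck power: P_P = c⁵/G = 3.629 × 10^52 W.
1.62 × 10^-15 / 3.629 × 10^52 = 4.464 × 10^-68

4.464 × 10^-68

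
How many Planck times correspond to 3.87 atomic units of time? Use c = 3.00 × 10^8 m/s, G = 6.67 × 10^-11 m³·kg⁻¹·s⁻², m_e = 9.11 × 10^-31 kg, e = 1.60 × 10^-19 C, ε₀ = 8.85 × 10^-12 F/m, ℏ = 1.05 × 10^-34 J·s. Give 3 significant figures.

1.73 × 10^27

atomic unit of time: τ_au = (4πε₀)²ℏ³/(m_e e⁴) = 2.40 × 10^-17 s
Planck time: t_P = √(ℏG/c⁵) = 5.37 × 10^-44 s
3.87 × 2.40 × 10^-17 / 5.37 × 10^-44 = 1.73 × 10^27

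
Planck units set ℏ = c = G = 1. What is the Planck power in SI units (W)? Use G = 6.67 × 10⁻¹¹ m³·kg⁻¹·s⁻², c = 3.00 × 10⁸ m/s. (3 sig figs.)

3.64 × 10⁵² W

Dimensional analysis gives P_P = c⁵/G.
  = 2.43 × 10⁴² / 6.67 × 10⁻¹¹
  = 3.64 × 10⁵² W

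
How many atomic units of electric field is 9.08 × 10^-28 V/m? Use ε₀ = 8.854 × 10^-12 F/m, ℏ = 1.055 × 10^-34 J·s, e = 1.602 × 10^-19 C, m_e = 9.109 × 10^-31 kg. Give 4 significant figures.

atomic unit of electric field: E_au = E_h/(e a₀) = m_e²e⁵/((4πε₀)³ℏ⁴) = 5.131 × 10^11 V/m.
9.08 × 10^-28 / 5.131 × 10^11 = 1.770 × 10^-39

1.770 × 10^-39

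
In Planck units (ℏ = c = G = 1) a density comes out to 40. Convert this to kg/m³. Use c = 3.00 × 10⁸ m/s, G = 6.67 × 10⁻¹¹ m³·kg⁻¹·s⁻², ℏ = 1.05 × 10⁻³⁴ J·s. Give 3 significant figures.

2.08 × 10⁹⁸ kg/m³

One Planck density: ρ_P = c⁵/(ℏG²) = 5.20 × 10⁹⁶ kg/m³.
40 × 5.20 × 10⁹⁶ kg/m³ = 2.08 × 10⁹⁸ kg/m³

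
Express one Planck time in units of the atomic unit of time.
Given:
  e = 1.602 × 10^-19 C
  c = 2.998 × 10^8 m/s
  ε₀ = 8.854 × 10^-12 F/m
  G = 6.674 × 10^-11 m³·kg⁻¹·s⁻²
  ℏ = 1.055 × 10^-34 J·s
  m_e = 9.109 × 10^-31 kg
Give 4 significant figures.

2.225 × 10^-27

Planck time: t_P = √(ℏG/c⁵) = 5.392 × 10^-44 s
atomic unit of time: τ_au = (4πε₀)²ℏ³/(m_e e⁴) = 2.423 × 10^-17 s
ratio = 5.392 × 10^-44 / 2.423 × 10^-17 = 2.225 × 10^-27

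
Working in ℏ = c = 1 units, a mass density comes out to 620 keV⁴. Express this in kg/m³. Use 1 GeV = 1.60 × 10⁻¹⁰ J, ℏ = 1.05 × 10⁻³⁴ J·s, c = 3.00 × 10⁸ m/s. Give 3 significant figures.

0.144 kg/m³

Mass density is [E]/(c²[L]³) = [E]⁴/(ℏ³c⁵).
1 GeV⁴ → 1/(ℏ³c⁵) × (1 GeV in J)⁴ = 2.33 × 10²⁰ kg/m³.
Convert the energy scale: 620 keV⁴ = 6.20 × 10⁻²² GeV⁴.
Result: 6.20 × 10⁻²² × 2.33 × 10²⁰ = 0.144 kg/m³.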